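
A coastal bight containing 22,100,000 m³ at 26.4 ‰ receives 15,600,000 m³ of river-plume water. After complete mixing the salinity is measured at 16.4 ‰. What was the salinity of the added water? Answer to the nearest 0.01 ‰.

Salt balance: 22,100,000×26.4 + 15,600,000×S = 37,700,000×16.4
583,440,000 + 15,600,000·S = 618,280,000
S = (618,280,000 − 583,440,000) / 15,600,000 = 2.2333 ‰

2.23 ‰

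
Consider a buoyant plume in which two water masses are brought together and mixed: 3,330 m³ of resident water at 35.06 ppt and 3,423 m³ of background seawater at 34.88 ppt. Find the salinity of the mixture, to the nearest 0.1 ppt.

Salt balance:
salt = 3,330×35.06 + 3,423×34.88 = 116,749.8 + 119,394.24 = 236,144.04
volume = 3,330 + 3,423 = 6,753 m³
S = 236,144.04 / 6,753 = 34.969 ppt

35.0 ppt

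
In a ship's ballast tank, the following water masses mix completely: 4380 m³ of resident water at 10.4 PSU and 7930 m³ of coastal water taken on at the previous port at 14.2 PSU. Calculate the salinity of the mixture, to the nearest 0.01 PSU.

12.85 PSU

Salt balance:
salt = 4,380×10.4 + 7,930×14.2 = 45,552 + 112,606 = 158,158
volume = 4,380 + 7,930 = 12,310 m³
S = 158,158 / 12,310 = 12.8479 PSU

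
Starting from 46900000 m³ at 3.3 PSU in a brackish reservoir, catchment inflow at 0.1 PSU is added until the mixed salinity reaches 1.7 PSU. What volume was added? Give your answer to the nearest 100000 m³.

Salt balance: 46,900,000×3.3 + V×0.1 = (46,900,000+V)×1.7
154,770,000 + 0.1V = 79,730,000 + 1.7V
75,040,000 = 1.6V
V = 46,900,000 m³

46900000 m³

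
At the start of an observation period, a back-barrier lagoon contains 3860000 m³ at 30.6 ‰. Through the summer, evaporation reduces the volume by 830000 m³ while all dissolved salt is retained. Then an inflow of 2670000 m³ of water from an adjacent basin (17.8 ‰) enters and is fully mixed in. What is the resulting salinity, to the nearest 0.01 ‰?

After evaporation: salt = 3,860,000×30.6 = 118,116,000; volume = 3,860,000 − 830,000 = 3,030,000 m³
After mixing: salt = 118,116,000 + 2,670,000×17.8 = 165,642,000; volume = 3,030,000 + 2,670,000 = 5,700,000 m³
S = 165,642,000 / 5,700,000 = 29.06 ‰

29.06 ‰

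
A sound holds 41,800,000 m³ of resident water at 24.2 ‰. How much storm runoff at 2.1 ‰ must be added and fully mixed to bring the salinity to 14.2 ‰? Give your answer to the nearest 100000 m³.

Salt balance: 41,800,000×24.2 + V×2.1 = (41,800,000+V)×14.2
1,011,560,000 + 2.1V = 593,560,000 + 14.2V
418,000,000 = 12.1V
V = 34,545,454.55 m³

34500000 m³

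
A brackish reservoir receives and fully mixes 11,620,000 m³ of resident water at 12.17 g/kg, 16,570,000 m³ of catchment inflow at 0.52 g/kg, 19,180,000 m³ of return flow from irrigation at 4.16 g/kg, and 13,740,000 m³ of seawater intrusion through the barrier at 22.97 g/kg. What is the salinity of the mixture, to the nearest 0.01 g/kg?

Salt balance:
salt = 11,620,000×12.17 + 16,570,000×0.52 + 19,180,000×4.16 + 13,740,000×22.97 = 141,415,400 + 8,616,400 + 79,788,800 + 315,607,800 = 545,428,400
volume = 11,620,000 + 16,570,000 + 19,180,000 + 13,740,000 = 61,110,000 m³
S = 545,428,400 / 61,110,000 = 8.9254 g/kg

8.93 g/kg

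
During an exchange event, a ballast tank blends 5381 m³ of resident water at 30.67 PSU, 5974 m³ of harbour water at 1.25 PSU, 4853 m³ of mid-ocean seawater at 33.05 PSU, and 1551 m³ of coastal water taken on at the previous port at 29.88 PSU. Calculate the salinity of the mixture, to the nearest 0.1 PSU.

Conserving salt mass:
salt = 5,381×30.67 + 5,974×1.25 + 4,853×33.05 + 1,551×29.88 = 165,035.27 + 7,467.5 + 160,391.65 + 46,343.88 = 379,238.3
volume = 5,381 + 5,974 + 4,853 + 1,551 = 17,759 m³
S = 379,238.3 / 17,759 = 21.355 PSU

21.4 PSU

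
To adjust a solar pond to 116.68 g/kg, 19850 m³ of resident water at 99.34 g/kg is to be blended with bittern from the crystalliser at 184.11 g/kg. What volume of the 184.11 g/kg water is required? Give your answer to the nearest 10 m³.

5100 m³

Salt balance: 19,850×99.34 + V×184.11 = (19,850+V)×116.68
1,971,899 + 184.11V = 2,316,098 + 116.68V
344,199 = 67.43V
V = 5,104.54 m³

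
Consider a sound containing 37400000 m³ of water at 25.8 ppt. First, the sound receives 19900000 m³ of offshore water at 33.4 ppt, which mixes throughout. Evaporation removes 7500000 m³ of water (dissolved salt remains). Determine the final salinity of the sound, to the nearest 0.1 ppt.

32.7 ppt

After mixing: salt = 37,400,000×25.8 + 19,900,000×33.4 = 1,629,580,000; volume = 57,300,000 m³
After evaporation: salt unchanged = 1,629,580,000; volume = 57,300,000 − 7,500,000 = 49,800,000 m³
S = 1,629,580,000 / 49,800,000 = 32.7225 ppt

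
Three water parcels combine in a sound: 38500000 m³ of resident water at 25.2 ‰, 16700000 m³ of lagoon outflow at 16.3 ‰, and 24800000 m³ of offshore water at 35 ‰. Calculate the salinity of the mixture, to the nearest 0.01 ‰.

26.38 ‰

Conserving salt mass:
salt = 38,500,000×25.2 + 16,700,000×16.3 + 24,800,000×35 = 970,200,000 + 272,210,000 + 868,000,000 = 2,110,410,000
volume = 38,500,000 + 16,700,000 + 24,800,000 = 80,000,000 m³
S = 2,110,410,000 / 80,000,000 = 26.3801 ‰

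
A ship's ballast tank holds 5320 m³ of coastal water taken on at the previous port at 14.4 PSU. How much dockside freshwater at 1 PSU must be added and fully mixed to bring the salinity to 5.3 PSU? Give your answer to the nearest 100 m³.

Salt balance: 5,320×14.4 + V×1 = (5,320+V)×5.3
76,608 + 1V = 28,196 + 5.3V
48,412 = 4.3V
V = 11,258.6 m³

11300 m³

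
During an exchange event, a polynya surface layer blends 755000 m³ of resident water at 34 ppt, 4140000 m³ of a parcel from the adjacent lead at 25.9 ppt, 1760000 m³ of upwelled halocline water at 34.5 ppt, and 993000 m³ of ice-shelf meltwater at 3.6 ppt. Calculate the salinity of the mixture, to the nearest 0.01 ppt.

Weighted by volume,
salt = 755,000×34 + 4,140,000×25.9 + 1,760,000×34.5 + 993,000×3.6 = 25,670,000 + 107,226,000 + 60,720,000 + 3,574,800 = 197,190,800
volume = 755,000 + 4,140,000 + 1,760,000 + 993,000 = 7,648,000 m³
S = 197,190,800 / 7,648,000 = 25.7833 ppt

25.78 ppt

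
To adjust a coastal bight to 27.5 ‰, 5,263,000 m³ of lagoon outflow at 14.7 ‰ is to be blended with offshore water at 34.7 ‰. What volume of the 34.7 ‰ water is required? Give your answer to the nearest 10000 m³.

9360000 m³

Salt balance: 5,263,000×14.7 + V×34.7 = (5,263,000+V)×27.5
77,366,100 + 34.7V = 144,732,500 + 27.5V
67,366,400 = 7.2V
V = 9,356,444.44 m³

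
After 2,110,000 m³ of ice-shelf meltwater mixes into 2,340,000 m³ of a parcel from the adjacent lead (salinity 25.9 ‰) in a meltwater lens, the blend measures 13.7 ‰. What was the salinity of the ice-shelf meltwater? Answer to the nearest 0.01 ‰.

0.17 ‰

Salt balance: 2,340,000×25.9 + 2,110,000×S = 4,450,000×13.7
60,606,000 + 2,110,000·S = 60,965,000
S = (60,965,000 − 60,606,000) / 2,110,000 = 0.1701 ‰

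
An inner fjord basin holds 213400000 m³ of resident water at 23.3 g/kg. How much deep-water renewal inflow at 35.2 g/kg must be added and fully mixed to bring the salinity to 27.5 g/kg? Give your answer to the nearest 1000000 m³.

Salt balance: 213,400,000×23.3 + V×35.2 = (213,400,000+V)×27.5
4,972,220,000 + 35.2V = 5,868,500,000 + 27.5V
896,280,000 = 7.7V
V = 116,400,000 m³

116000000 m³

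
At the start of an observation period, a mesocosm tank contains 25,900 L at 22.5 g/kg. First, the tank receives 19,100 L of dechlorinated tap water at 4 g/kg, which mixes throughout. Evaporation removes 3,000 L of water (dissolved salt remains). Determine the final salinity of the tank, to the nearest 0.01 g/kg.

15.69 g/kg

After mixing: salt = 25,900×22.5 + 19,100×4 = 659,150; volume = 45,000 L
After evaporation: salt unchanged = 659,150; volume = 45,000 − 3,000 = 42,000 L
S = 659,150 / 42,000 = 15.694 g/kg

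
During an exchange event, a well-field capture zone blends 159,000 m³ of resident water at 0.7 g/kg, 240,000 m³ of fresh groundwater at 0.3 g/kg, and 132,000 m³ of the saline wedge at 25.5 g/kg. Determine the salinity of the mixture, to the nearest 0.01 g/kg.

6.68 g/kg

Mass of salt is conserved:
salt = 159,000×0.7 + 240,000×0.3 + 132,000×25.5 = 111,300 + 72,000 + 3,366,000 = 3,549,300
volume = 159,000 + 240,000 + 132,000 = 531,000 m³
S = 3,549,300 / 531,000 = 6.6842 g/kg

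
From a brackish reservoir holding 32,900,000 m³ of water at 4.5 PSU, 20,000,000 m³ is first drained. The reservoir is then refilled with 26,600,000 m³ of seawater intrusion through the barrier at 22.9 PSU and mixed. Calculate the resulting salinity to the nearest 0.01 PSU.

16.89 PSU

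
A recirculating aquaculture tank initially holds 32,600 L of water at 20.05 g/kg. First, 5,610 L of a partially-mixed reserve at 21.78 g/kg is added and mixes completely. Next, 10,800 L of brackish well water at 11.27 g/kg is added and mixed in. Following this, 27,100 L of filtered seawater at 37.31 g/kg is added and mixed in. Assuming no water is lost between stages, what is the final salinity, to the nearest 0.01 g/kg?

25.08 g/kg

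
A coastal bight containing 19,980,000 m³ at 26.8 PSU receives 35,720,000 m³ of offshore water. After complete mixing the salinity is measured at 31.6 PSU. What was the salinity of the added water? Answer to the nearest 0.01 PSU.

Salt balance: 19,980,000×26.8 + 35,720,000×S = 55,700,000×31.6
535,464,000 + 35,720,000·S = 1,760,120,000
S = (1,760,120,000 − 535,464,000) / 35,720,000 = 34.2849 PSU

34.28 PSU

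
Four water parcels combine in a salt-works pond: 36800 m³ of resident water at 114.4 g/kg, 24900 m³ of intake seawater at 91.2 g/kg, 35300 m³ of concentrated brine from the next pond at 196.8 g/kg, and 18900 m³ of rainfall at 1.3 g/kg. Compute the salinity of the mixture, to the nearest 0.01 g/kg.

116.07 g/kg

Total salt / total volume:
salt = 36,800×114.4 + 24,900×91.2 + 35,300×196.8 + 18,900×1.3 = 4,209,920 + 2,270,880 + 6,947,040 + 24,570 = 13,452,410
volume = 36,800 + 24,900 + 35,300 + 18,900 = 115,900 m³
S = 13,452,410 / 115,900 = 116.0691 g/kg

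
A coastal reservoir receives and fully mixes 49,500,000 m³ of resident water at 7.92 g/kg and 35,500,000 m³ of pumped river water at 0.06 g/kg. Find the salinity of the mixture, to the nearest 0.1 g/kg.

By conservation of dissolved salt,
salt = 49,500,000×7.92 + 35,500,000×0.06 = 392,040,000 + 2,130,000 = 394,170,000
volume = 49,500,000 + 35,500,000 = 85,000,000 m³
S = 394,170,000 / 85,000,000 = 4.637 g/kg

4.6 g/kg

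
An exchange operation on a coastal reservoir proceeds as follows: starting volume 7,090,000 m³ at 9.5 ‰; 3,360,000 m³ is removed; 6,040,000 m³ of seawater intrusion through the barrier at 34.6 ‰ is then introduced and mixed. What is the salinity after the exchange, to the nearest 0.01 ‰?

25.02 ‰

Remaining after removal: 3,730,000 m³ at 9.5 ‰ (salt = 35,435,000)
After addition: salt = 35,435,000 + 6,040,000×34.6 = 244,419,000; volume = 9,770,000 m³
S = 244,419,000 / 9,770,000 = 25.0173 ‰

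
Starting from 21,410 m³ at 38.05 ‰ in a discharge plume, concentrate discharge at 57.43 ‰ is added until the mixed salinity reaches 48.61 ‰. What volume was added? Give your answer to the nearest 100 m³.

25600 m³

Salt balance: 21,410×38.05 + V×57.43 = (21,410+V)×48.61
814,650.5 + 57.43V = 1,040,740.1 + 48.61V
226,089.6 = 8.82V
V = 25,633.74 m³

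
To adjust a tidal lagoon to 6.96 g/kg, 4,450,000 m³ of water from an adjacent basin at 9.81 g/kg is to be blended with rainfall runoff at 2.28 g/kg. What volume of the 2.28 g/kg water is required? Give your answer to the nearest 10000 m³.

2710000 m³

Salt balance: 4,450,000×9.81 + V×2.28 = (4,450,000+V)×6.96
43,654,500 + 2.28V = 30,972,000 + 6.96V
12,682,500 = 4.68V
V = 2,709,935.9 m³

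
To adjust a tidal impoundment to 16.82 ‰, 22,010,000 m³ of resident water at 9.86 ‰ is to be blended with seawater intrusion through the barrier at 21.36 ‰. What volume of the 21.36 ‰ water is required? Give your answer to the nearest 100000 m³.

33700000 m³

Salt balance: 22,010,000×9.86 + V×21.36 = (22,010,000+V)×16.82
217,018,600 + 21.36V = 370,208,200 + 16.82V
153,189,600 = 4.54V
V = 33,742,202.64 m³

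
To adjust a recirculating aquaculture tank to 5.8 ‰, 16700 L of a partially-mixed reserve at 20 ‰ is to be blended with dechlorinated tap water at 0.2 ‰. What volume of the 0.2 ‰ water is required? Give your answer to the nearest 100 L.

Salt balance: 16,700×20 + V×0.2 = (16,700+V)×5.8
334,000 + 0.2V = 96,860 + 5.8V
237,140 = 5.6V
V = 42,346.43 L

42300 L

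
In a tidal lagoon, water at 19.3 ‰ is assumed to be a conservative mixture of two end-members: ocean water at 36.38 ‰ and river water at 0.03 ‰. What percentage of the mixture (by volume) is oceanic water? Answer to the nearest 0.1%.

Let g be the oceanic fraction. Salt balance per unit volume:
g×36.38 + (1−g)×0.03 = 19.3
g = (19.3 − 0.03) / (36.38 − 0.03) = 19.27/36.35 = 0.5301

53.0%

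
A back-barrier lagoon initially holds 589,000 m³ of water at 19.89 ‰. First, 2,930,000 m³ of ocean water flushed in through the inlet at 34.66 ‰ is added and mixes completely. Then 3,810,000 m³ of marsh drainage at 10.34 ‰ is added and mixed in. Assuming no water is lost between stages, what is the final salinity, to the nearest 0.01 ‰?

By conservation of dissolved salt,
Initial salt = 589,000×19.89 = 11,715,210
After stage 1: salt = 11,715,210 + 2,930,000×34.66 = 113,269,010; volume = 3,519,000 m³; S = 32.188 ‰
After stage 2: salt = 113,269,010 + 3,810,000×10.34 = 152,664,410; volume = 7,329,000 m³
S = 152,664,410 / 7,329,000 = 20.8302 ‰

20.83 ‰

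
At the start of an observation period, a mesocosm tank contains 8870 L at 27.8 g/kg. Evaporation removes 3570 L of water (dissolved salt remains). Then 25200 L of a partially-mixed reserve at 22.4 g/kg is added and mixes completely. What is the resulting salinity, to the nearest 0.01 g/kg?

26.59 g/kg

After evaporation: salt = 8,870×27.8 = 246,586; volume = 8,870 − 3,570 = 5,300 L
After mixing: salt = 246,586 + 25,200×22.4 = 811,066; volume = 5,300 + 25,200 = 30,500 L
S = 811,066 / 30,500 = 26.5923 g/kg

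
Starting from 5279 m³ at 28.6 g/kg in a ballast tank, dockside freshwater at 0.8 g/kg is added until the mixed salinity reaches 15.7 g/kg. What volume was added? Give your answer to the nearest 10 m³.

Salt balance: 5,279×28.6 + V×0.8 = (5,279+V)×15.7
150,979.4 + 0.8V = 82,880.3 + 15.7V
68,099.1 = 14.9V
V = 4,570.41 m³

4570 m³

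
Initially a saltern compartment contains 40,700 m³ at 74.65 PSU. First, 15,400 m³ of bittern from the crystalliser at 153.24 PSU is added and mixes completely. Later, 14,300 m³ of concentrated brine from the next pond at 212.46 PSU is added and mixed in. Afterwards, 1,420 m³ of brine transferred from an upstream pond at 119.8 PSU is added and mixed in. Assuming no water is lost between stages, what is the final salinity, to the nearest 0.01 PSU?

119.83 PSU

Weighted by volume,
Initial salt = 40,700×74.65 = 3,038,255
After stage 1: salt = 3,038,255 + 15,400×153.24 = 5,398,151; volume = 56,100 m³; S = 96.224 PSU
After stage 2: salt = 5,398,151 + 14,300×212.46 = 8,436,329; volume = 70,400 m³; S = 119.834 PSU
After stage 3: salt = 8,436,329 + 1,420×119.8 = 8,606,445; volume = 71,820 m³
S = 8,606,445 / 71,820 = 119.8335 PSU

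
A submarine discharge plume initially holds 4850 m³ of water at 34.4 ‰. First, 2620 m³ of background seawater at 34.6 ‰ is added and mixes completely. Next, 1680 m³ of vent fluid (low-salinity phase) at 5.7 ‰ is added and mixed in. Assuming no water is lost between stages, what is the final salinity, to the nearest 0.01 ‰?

29.19 ‰

Salt balance:
Initial salt = 4,850×34.4 = 166,840
After stage 1: salt = 166,840 + 2,620×34.6 = 257,492; volume = 7,470 m³; S = 34.47 ‰
After stage 2: salt = 257,492 + 1,680×5.7 = 267,068; volume = 9,150 m³
S = 267,068 / 9,150 = 29.1878 ‰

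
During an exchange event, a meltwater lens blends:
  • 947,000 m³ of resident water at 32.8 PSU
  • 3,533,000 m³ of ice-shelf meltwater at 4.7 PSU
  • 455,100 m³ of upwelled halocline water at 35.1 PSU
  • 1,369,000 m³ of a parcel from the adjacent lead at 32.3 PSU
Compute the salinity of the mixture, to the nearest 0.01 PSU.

By conservation of dissolved salt,
salt = 947,000×32.8 + 3,533,000×4.7 + 455,100×35.1 + 1,369,000×32.3 = 31,061,600 + 16,605,100 + 15,974,010 + 44,218,700 = 107,859,410
volume = 947,000 + 3,533,000 + 455,100 + 1,369,000 = 6,304,100 m³
S = 107,859,410 / 6,304,100 = 17.1094 PSU

17.11 PSU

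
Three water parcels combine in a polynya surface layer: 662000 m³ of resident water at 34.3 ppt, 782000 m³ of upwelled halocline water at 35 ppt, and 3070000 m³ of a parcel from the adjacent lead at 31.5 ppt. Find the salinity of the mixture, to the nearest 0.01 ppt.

Salt balance:
salt = 662,000×34.3 + 782,000×35 + 3,070,000×31.5 = 22,706,600 + 27,370,000 + 96,705,000 = 146,781,600
volume = 662,000 + 782,000 + 3,070,000 = 4,514,000 m³
S = 146,781,600 / 4,514,000 = 32.517 ppt

32.52 ppt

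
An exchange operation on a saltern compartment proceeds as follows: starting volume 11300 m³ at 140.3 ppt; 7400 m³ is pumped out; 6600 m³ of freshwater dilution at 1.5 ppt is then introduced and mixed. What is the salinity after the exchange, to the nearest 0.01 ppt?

Remaining after removal: 3,900 m³ at 140.3 ppt (salt = 547,170)
After addition: salt = 547,170 + 6,600×1.5 = 557,070; volume = 10,500 m³
S = 557,070 / 10,500 = 53.0543 ppt

53.05 ppt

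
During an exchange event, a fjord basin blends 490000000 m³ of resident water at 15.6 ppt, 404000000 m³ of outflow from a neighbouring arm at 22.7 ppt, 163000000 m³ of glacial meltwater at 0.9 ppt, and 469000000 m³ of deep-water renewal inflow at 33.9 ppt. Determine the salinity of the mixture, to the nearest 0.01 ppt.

Mass of salt is conserved:
salt = 490,000,000×15.6 + 404,000,000×22.7 + 163,000,000×0.9 + 469,000,000×33.9 = 7,644,000,000 + 9,170,800,000 + 146,700,000 + 15,899,100,000 = 32,860,600,000
volume = 490,000,000 + 404,000,000 + 163,000,000 + 469,000,000 = 1,526,000,000 m³
S = 32,860,600,000 / 1,526,000,000 = 21.5338 ppt

21.53 ppt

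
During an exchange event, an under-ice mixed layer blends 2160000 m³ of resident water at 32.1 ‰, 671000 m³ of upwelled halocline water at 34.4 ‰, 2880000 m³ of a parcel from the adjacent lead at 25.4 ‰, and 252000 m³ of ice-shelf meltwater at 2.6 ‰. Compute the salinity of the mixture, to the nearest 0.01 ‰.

27.88 ‰

Conserving salt mass:
salt = 2,160,000×32.1 + 671,000×34.4 + 2,880,000×25.4 + 252,000×2.6 = 69,336,000 + 23,082,400 + 73,152,000 + 655,200 = 166,225,600
volume = 2,160,000 + 671,000 + 2,880,000 + 252,000 = 5,963,000 m³
S = 166,225,600 / 5,963,000 = 27.8762 ‰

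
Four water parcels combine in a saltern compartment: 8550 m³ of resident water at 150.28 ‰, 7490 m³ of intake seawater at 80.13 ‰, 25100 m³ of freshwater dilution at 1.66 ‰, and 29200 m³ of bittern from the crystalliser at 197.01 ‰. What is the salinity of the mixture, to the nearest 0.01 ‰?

109.18 ‰

Salt balance:
salt = 8,550×150.28 + 7,490×80.13 + 25,100×1.66 + 29,200×197.01 = 1,284,894 + 600,173.7 + 41,666 + 5,752,692 = 7,679,425.7
volume = 8,550 + 7,490 + 25,100 + 29,200 = 70,340 m³
S = 7,679,425.7 / 70,340 = 109.1758 ‰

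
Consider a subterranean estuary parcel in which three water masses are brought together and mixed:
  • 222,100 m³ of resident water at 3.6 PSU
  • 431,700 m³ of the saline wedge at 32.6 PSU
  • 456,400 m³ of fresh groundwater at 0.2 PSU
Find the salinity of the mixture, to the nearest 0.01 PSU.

By conservation of dissolved salt,
salt = 222,100×3.6 + 431,700×32.6 + 456,400×0.2 = 799,560 + 14,073,420 + 91,280 = 14,964,260
volume = 222,100 + 431,700 + 456,400 = 1,110,200 m³
S = 14,964,260 / 1,110,200 = 13.4789 PSU

13.48 PSU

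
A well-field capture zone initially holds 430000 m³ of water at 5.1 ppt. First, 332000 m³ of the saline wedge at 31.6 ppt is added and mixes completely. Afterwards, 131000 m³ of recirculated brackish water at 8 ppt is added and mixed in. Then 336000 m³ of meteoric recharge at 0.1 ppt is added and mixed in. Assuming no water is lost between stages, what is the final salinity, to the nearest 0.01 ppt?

Conserving salt mass:
Initial salt = 430,000×5.1 = 2,193,000
After stage 1: salt = 2,193,000 + 332,000×31.6 = 12,684,200; volume = 762,000 m³; S = 16.646 ppt
After stage 2: salt = 12,684,200 + 131,000×8 = 13,732,200; volume = 893,000 m³; S = 15.378 ppt
After stage 3: salt = 13,732,200 + 336,000×0.1 = 13,765,800; volume = 1,229,000 m³
S = 13,765,800 / 1,229,000 = 11.2008 ppt

11.20 ppt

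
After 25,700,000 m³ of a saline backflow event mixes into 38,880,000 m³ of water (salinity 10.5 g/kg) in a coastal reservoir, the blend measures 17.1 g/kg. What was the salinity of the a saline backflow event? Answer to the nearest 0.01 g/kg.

Salt balance: 38,880,000×10.5 + 25,700,000×S = 64,580,000×17.1
408,240,000 + 25,700,000·S = 1,104,318,000
S = (1,104,318,000 − 408,240,000) / 25,700,000 = 27.0847 g/kg

27.08 g/kg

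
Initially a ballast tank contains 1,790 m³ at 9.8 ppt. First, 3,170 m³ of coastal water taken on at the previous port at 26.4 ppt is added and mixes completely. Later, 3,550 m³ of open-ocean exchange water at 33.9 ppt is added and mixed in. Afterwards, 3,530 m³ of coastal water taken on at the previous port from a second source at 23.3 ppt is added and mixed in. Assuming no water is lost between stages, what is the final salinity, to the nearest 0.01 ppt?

25.23 ppt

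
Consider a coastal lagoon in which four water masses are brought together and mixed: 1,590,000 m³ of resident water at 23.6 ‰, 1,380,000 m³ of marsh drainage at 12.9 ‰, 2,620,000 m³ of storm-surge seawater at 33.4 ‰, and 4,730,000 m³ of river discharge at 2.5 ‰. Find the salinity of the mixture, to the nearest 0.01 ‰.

14.99 ‰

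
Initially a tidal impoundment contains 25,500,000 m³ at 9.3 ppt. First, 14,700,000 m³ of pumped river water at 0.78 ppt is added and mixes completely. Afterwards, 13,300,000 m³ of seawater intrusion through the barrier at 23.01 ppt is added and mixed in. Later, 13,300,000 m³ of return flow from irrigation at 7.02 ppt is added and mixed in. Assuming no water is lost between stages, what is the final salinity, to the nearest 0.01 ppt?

Salt balance:
Initial salt = 25,500,000×9.3 = 237,150,000
After stage 1: salt = 237,150,000 + 14,700,000×0.78 = 248,616,000; volume = 40,200,000 m³; S = 6.184 ppt
After stage 2: salt = 248,616,000 + 13,300,000×23.01 = 554,649,000; volume = 53,500,000 m³; S = 10.367 ppt
After stage 3: salt = 554,649,000 + 13,300,000×7.02 = 648,015,000; volume = 66,800,000 m³
S = 648,015,000 / 66,800,000 = 9.7008 ppt

9.70 ppt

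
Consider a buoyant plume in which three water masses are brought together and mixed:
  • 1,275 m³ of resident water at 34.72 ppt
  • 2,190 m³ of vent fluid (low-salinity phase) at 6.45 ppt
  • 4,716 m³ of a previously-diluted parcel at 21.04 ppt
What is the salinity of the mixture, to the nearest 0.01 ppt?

Total salt / total volume:
salt = 1,275×34.72 + 2,190×6.45 + 4,716×21.04 = 44,268 + 14,125.5 + 99,224.64 = 157,618.14
volume = 1,275 + 2,190 + 4,716 = 8,181 m³
S = 157,618.14 / 8,181 = 19.2664 ppt

19.27 ppt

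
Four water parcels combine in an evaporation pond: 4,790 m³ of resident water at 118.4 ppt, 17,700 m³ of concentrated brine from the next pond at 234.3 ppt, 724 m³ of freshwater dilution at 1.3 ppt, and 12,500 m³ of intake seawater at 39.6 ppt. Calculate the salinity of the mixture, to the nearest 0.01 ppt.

145.89 ppt

By conservation of dissolved salt,
salt = 4,790×118.4 + 17,700×234.3 + 724×1.3 + 12,500×39.6 = 567,136 + 4,147,110 + 941.2 + 495,000 = 5,210,187.2
volume = 4,790 + 17,700 + 724 + 12,500 = 35,714 m³
S = 5,210,187.2 / 35,714 = 145.8864 ppt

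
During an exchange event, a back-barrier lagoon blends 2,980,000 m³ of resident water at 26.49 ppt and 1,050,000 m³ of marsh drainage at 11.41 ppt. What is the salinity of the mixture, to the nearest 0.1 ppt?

22.6 ppt

Mass of salt is conserved:
salt = 2,980,000×26.49 + 1,050,000×11.41 = 78,940,200 + 11,980,500 = 90,920,700
volume = 2,980,000 + 1,050,000 = 4,030,000 m³
S = 90,920,700 / 4,030,000 = 22.561 ppt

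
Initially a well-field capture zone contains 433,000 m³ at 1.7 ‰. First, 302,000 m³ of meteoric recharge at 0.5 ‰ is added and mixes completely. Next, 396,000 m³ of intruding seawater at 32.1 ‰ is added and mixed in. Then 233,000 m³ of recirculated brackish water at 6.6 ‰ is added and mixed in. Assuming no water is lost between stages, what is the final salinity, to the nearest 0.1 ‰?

11.1 ‰

Mass of salt is conserved:
Initial salt = 433,000×1.7 = 736,100
After stage 1: salt = 736,100 + 302,000×0.5 = 887,100; volume = 735,000 m³; S = 1.207 ‰
After stage 2: salt = 887,100 + 396,000×32.1 = 13,598,700; volume = 1,131,000 m³; S = 12.024 ‰
After stage 3: salt = 13,598,700 + 233,000×6.6 = 15,136,500; volume = 1,364,000 m³
S = 15,136,500 / 1,364,000 = 11.0971 ‰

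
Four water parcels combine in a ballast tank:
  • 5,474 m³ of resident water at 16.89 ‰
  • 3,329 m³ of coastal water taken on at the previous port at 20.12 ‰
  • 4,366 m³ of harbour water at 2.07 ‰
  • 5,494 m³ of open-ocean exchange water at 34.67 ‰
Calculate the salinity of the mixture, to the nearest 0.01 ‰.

Salt balance:
salt = 5,474×16.89 + 3,329×20.12 + 4,366×2.07 + 5,494×34.67 = 92,455.86 + 66,979.48 + 9,037.62 + 190,476.98 = 358,949.94
volume = 5,474 + 3,329 + 4,366 + 5,494 = 18,663 m³
S = 358,949.94 / 18,663 = 19.2332 ‰

19.23 ‰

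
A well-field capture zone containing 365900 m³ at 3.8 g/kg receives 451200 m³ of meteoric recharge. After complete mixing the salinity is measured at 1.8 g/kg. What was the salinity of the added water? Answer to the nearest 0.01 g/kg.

Salt balance: 365,900×3.8 + 451,200×S = 817,100×1.8
1,390,420 + 451,200·S = 1,470,780
S = (1,470,780 − 1,390,420) / 451,200 = 0.1781 g/kg

0.18 g/kg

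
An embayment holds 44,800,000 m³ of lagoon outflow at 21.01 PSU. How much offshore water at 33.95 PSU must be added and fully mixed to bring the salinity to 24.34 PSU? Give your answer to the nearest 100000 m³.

Salt balance: 44,800,000×21.01 + V×33.95 = (44,800,000+V)×24.34
941,248,000 + 33.95V = 1,090,432,000 + 24.34V
149,184,000 = 9.61V
V = 15,523,829.34 m³

15500000 m³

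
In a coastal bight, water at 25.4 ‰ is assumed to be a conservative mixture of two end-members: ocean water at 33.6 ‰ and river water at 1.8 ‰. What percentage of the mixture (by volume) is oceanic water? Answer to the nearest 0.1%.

74.2%

Let g be the oceanic fraction. Salt balance per unit volume:
g×33.6 + (1−g)×1.8 = 25.4
g = (25.4 − 1.8) / (33.6 − 1.8) = 23.6/31.8 = 0.7421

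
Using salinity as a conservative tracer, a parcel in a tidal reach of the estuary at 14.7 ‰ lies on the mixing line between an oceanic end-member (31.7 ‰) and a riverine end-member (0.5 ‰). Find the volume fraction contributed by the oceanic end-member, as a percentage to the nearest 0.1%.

45.5%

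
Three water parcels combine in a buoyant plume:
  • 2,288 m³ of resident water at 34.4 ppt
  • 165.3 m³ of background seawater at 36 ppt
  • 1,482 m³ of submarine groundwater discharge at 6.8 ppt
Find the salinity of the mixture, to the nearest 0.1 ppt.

24.1 ppt

Salt balance:
salt = 2,288×34.4 + 165.3×36 + 1,482×6.8 = 78,707.2 + 5,950.8 + 10,077.6 = 94,735.6
volume = 2,288 + 165.3 + 1,482 = 3,935.3 m³
S = 94,735.6 / 3,935.3 = 24.073 ppt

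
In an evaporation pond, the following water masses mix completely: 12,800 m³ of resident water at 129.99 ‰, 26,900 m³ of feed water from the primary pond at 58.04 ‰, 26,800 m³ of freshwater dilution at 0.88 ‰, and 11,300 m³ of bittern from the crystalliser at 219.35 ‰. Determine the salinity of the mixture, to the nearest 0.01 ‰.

Conserving salt mass:
salt = 12,800×129.99 + 26,900×58.04 + 26,800×0.88 + 11,300×219.35 = 1,663,872 + 1,561,276 + 23,584 + 2,478,655 = 5,727,387
volume = 12,800 + 26,900 + 26,800 + 11,300 = 77,800 m³
S = 5,727,387 / 77,800 = 73.6168 ‰

73.62 ‰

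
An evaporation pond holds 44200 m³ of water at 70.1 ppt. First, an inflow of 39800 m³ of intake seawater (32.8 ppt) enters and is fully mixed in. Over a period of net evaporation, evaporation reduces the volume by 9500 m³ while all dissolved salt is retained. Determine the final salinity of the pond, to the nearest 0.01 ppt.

59.11 ppt

After mixing: salt = 44,200×70.1 + 39,800×32.8 = 4,403,860; volume = 84,000 m³
After evaporation: salt unchanged = 4,403,860; volume = 84,000 − 9,500 = 74,500 m³
S = 4,403,860 / 74,500 = 59.1122 ppt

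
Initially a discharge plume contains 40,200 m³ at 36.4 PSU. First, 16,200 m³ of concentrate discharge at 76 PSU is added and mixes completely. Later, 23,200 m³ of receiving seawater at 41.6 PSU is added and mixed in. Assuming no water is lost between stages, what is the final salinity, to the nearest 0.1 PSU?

46.0 PSU

Mass of salt is conserved:
Initial salt = 40,200×36.4 = 1,463,280
After stage 1: salt = 1,463,280 + 16,200×76 = 2,694,480; volume = 56,400 m³; S = 47.774 PSU
After stage 2: salt = 2,694,480 + 23,200×41.6 = 3,659,600; volume = 79,600 m³
S = 3,659,600 / 79,600 = 45.9749 PSU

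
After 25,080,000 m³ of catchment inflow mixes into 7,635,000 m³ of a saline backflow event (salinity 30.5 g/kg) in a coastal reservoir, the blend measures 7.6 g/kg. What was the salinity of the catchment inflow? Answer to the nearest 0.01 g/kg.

Salt balance: 7,635,000×30.5 + 25,080,000×S = 32,715,000×7.6
232,867,500 + 25,080,000·S = 248,634,000
S = (248,634,000 − 232,867,500) / 25,080,000 = 0.6286 g/kg

0.63 g/kg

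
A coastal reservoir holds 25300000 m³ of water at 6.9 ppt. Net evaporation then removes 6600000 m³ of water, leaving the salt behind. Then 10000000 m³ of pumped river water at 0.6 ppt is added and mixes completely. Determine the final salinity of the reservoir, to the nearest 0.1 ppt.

After evaporation: salt = 25,300,000×6.9 = 174,570,000; volume = 25,300,000 − 6,600,000 = 18,700,000 m³
After mixing: salt = 174,570,000 + 10,000,000×0.6 = 180,570,000; volume = 18,700,000 + 10,000,000 = 28,700,000 m³
S = 180,570,000 / 28,700,000 = 6.2916 ppt

6.3 ppt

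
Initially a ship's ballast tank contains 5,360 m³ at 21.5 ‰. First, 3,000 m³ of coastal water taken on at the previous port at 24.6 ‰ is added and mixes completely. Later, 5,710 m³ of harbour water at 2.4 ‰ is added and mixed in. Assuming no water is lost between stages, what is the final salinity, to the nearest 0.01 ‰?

14.41 ‰

Mass of salt is conserved:
Initial salt = 5,360×21.5 = 115,240
After stage 1: salt = 115,240 + 3,000×24.6 = 189,040; volume = 8,360 m³; S = 22.612 ‰
After stage 2: salt = 189,040 + 5,710×2.4 = 202,744; volume = 14,070 m³
S = 202,744 / 14,070 = 14.4097 ‰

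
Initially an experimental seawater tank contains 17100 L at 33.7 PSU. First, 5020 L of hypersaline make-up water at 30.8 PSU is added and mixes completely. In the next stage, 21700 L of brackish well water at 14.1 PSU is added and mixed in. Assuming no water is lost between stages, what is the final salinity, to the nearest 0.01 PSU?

Mass of salt is conserved:
Initial salt = 17,100×33.7 = 576,270
After stage 1: salt = 576,270 + 5,020×30.8 = 730,886; volume = 22,120 L; S = 33.042 PSU
After stage 2: salt = 730,886 + 21,700×14.1 = 1,036,856; volume = 43,820 L
S = 1,036,856 / 43,820 = 23.6617 PSU

23.66 PSU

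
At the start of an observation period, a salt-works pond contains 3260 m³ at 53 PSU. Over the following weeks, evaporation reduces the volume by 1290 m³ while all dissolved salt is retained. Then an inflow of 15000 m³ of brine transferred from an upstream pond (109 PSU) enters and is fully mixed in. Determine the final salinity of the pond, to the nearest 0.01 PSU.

106.53 PSU

After evaporation: salt = 3,260×53 = 172,780; volume = 3,260 − 1,290 = 1,970 m³
After mixing: salt = 172,780 + 15,000×109 = 1,807,780; volume = 1,970 + 15,000 = 16,970 m³
S = 1,807,780 / 16,970 = 106.528 PSU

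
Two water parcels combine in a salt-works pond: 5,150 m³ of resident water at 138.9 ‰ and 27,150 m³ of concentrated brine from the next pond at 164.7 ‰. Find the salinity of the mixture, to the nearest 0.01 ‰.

160.59 ‰

Salt balance:
salt = 5,150×138.9 + 27,150×164.7 = 715,335 + 4,471,605 = 5,186,940
volume = 5,150 + 27,150 = 32,300 m³
S = 5,186,940 / 32,300 = 160.5864 ‰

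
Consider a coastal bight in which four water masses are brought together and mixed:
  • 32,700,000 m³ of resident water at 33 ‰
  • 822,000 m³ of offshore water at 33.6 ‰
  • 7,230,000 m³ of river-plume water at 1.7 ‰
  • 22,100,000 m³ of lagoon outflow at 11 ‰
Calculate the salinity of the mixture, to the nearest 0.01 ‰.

21.67 ‰

Mass of salt is conserved:
salt = 32,700,000×33 + 822,000×33.6 + 7,230,000×1.7 + 22,100,000×11 = 1,079,100,000 + 27,619,200 + 12,291,000 + 243,100,000 = 1,362,110,200
volume = 32,700,000 + 822,000 + 7,230,000 + 22,100,000 = 62,852,000 m³
S = 1,362,110,200 / 62,852,000 = 21.6717 ‰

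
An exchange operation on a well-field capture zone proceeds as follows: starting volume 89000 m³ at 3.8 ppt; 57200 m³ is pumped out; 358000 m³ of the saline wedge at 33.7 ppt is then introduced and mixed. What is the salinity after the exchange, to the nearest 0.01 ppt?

31.26 ppt

Remaining after removal: 31,800 m³ at 3.8 ppt (salt = 120,840)
After addition: salt = 120,840 + 358,000×33.7 = 12,185,440; volume = 389,800 m³
S = 12,185,440 / 389,800 = 31.2607 ppt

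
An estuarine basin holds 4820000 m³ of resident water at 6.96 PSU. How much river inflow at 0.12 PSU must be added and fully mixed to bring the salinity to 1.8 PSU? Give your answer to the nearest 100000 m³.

Salt balance: 4,820,000×6.96 + V×0.12 = (4,820,000+V)×1.8
33,547,200 + 0.12V = 8,676,000 + 1.8V
24,871,200 = 1.68V
V = 14,804,285.71 m³

14800000 m³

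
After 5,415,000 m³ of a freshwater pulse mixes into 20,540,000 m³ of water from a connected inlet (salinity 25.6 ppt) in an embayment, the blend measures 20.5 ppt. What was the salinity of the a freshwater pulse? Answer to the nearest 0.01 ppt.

Salt balance: 20,540,000×25.6 + 5,415,000×S = 25,955,000×20.5
525,824,000 + 5,415,000·S = 532,077,500
S = (532,077,500 − 525,824,000) / 5,415,000 = 1.1548 ppt

1.15 ppt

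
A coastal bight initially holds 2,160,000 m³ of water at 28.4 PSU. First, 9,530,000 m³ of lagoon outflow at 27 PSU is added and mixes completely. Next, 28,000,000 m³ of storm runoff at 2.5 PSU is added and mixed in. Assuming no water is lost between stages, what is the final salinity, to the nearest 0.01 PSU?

Total salt / total volume:
Initial salt = 2,160,000×28.4 = 61,344,000
After stage 1: salt = 61,344,000 + 9,530,000×27 = 318,654,000; volume = 11,690,000 m³; S = 27.259 PSU
After stage 2: salt = 318,654,000 + 28,000,000×2.5 = 388,654,000; volume = 39,690,000 m³
S = 388,654,000 / 39,690,000 = 9.7922 PSU

9.79 PSU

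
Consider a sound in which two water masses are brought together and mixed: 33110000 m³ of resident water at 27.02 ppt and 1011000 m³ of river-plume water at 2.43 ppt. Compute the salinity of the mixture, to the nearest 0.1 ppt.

26.3 ppt

Salt balance:
salt = 33,110,000×27.02 + 1,011,000×2.43 = 894,632,200 + 2,456,730 = 897,088,930
volume = 33,110,000 + 1,011,000 = 34,121,000 m³
S = 897,088,930 / 34,121,000 = 26.291 ppt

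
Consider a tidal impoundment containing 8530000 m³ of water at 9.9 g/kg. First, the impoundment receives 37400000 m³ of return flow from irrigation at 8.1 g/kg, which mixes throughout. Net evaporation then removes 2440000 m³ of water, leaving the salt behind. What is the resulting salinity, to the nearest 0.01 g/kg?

8.91 g/kg

After mixing: salt = 8,530,000×9.9 + 37,400,000×8.1 = 387,387,000; volume = 45,930,000 m³
After evaporation: salt unchanged = 387,387,000; volume = 45,930,000 − 2,440,000 = 43,490,000 m³
S = 387,387,000 / 43,490,000 = 8.9075 g/kg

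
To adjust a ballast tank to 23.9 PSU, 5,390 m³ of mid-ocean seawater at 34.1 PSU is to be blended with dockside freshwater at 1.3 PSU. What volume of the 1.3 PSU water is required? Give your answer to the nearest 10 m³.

Salt balance: 5,390×34.1 + V×1.3 = (5,390+V)×23.9
183,799 + 1.3V = 128,821 + 23.9V
54,978 = 22.6V
V = 2,432.65 m³

2430 m³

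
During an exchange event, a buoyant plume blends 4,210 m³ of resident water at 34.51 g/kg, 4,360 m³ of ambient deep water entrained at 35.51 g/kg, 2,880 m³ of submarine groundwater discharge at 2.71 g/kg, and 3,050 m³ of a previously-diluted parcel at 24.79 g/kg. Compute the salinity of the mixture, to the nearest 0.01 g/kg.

Salt balance:
salt = 4,210×34.51 + 4,360×35.51 + 2,880×2.71 + 3,050×24.79 = 145,287.1 + 154,823.6 + 7,804.8 + 75,609.5 = 383,525
volume = 4,210 + 4,360 + 2,880 + 3,050 = 14,500 m³
S = 383,525 / 14,500 = 26.45 g/kg

26.45 g/kg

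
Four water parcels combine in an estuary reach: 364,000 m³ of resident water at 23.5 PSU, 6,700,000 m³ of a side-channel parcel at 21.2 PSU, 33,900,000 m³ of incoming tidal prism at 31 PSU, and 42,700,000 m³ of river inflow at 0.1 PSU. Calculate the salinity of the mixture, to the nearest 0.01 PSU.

14.41 PSU

Mass of salt is conserved:
salt = 364,000×23.5 + 6,700,000×21.2 + 33,900,000×31 + 42,700,000×0.1 = 8,554,000 + 142,040,000 + 1,050,900,000 + 4,270,000 = 1,205,764,000
volume = 364,000 + 6,700,000 + 33,900,000 + 42,700,000 = 83,664,000 m³
S = 1,205,764,000 / 83,664,000 = 14.412 PSU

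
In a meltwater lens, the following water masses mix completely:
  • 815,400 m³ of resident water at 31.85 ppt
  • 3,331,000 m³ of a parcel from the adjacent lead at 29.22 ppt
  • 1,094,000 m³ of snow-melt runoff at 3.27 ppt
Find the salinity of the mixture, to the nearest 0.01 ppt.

24.21 ppt

By conservation of dissolved salt,
salt = 815,400×31.85 + 3,331,000×29.22 + 1,094,000×3.27 = 25,970,490 + 97,331,820 + 3,577,380 = 126,879,690
volume = 815,400 + 3,331,000 + 1,094,000 = 5,240,400 m³
S = 126,879,690 / 5,240,400 = 24.2118 ppt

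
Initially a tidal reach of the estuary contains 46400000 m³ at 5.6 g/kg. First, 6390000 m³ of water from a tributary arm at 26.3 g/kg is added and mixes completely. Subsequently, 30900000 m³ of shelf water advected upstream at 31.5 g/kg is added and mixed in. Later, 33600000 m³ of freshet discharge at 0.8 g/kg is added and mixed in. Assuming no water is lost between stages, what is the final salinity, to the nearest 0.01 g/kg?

12.18 g/kg

Weighted by volume,
Initial salt = 46,400,000×5.6 = 259,840,000
After stage 1: salt = 259,840,000 + 6,390,000×26.3 = 427,897,000; volume = 52,790,000 m³; S = 8.106 g/kg
After stage 2: salt = 427,897,000 + 30,900,000×31.5 = 1,401,247,000; volume = 83,690,000 m³; S = 16.743 g/kg
After stage 3: salt = 1,401,247,000 + 33,600,000×0.8 = 1,428,127,000; volume = 117,290,000 m³
S = 1,428,127,000 / 117,290,000 = 12.176 g/kg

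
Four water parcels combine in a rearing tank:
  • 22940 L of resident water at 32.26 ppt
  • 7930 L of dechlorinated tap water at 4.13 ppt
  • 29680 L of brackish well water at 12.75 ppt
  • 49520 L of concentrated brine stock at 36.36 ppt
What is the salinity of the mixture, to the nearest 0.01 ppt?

26.82 ppt

Conserving salt mass:
salt = 22,940×32.26 + 7,930×4.13 + 29,680×12.75 + 49,520×36.36 = 740,044.4 + 32,750.9 + 378,420 + 1,800,547.2 = 2,951,762.5
volume = 22,940 + 7,930 + 29,680 + 49,520 = 110,070 L
S = 2,951,762.5 / 110,070 = 26.8171 ppt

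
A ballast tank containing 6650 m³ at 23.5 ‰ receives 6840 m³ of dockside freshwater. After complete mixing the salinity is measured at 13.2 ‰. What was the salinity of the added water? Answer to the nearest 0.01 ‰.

Salt balance: 6,650×23.5 + 6,840×S = 13,490×13.2
156,275 + 6,840·S = 178,068
S = (178,068 − 156,275) / 6,840 = 3.1861 ‰

3.19 ‰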